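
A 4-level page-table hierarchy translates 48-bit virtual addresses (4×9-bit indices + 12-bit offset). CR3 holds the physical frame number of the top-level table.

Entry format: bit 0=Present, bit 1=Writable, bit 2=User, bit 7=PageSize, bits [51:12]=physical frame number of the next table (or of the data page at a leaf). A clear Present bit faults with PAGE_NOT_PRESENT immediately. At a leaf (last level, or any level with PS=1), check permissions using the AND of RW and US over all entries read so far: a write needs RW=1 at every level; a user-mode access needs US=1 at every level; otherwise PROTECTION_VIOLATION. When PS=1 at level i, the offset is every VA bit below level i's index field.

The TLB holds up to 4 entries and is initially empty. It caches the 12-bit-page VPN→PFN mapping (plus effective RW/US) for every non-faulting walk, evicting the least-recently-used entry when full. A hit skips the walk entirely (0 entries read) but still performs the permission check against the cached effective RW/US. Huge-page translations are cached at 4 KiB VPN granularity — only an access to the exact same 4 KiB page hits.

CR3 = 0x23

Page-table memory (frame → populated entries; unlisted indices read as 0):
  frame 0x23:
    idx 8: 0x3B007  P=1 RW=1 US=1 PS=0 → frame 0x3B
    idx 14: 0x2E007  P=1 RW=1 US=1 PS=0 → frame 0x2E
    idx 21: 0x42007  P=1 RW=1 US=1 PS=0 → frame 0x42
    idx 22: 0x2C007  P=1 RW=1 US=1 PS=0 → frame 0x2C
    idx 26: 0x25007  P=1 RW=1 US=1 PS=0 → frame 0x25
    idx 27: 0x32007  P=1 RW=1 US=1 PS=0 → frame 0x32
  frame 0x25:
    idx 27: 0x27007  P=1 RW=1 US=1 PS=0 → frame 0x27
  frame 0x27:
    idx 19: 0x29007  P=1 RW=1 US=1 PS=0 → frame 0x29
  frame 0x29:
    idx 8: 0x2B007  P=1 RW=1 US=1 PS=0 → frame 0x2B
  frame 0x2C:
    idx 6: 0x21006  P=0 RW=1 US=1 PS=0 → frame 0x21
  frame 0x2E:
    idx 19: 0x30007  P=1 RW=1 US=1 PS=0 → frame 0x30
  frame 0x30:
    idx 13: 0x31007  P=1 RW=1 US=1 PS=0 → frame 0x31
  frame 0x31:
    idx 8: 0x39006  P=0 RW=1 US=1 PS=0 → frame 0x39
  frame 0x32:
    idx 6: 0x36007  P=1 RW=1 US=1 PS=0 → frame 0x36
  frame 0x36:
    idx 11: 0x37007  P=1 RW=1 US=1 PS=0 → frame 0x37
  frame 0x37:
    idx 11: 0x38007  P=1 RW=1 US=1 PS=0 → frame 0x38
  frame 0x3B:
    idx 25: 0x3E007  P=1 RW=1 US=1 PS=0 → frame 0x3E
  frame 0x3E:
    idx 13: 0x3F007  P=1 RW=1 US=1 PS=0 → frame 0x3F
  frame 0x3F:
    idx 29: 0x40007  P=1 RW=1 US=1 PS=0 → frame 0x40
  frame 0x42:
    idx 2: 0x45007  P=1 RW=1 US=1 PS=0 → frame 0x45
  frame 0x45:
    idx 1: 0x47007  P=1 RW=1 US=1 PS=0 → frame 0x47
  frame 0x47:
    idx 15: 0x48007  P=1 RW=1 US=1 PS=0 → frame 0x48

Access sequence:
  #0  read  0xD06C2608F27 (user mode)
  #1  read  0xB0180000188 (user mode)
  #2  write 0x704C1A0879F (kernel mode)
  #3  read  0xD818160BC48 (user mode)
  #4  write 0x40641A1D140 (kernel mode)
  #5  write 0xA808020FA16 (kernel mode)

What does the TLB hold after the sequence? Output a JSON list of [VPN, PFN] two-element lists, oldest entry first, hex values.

Per-access translation:
#0 VA=0xD06C2608F27 (r,user):
  [0] read 0x23 idx=26: raw=0x25007 flags P=1 W=1 U=1 S=0
  [1] read 0x25 idx=27: raw=0x27007 flags P=1 W=1 U=1 S=0
  [2] read 0x27 idx=19: raw=0x29007 flags P=1 W=1 U=1 S=0
  [3] read 0x29 idx=8: raw=0x2B007 flags P=1 W=1 U=1 S=0
  ✓ 0x2BF27  — 4 lookups
#1 VA=0xB0180000188 (r,user):
  [0] read 0x23 idx=22: raw=0x2C007 flags P=1 W=1 U=1 S=0
  [1] read 0x2C idx=6: raw=0x21006 flags P=0 W=1 U=1 S=0
  ⇒ fault: PAGE_NOT_PRESENT  — 2 lookups
#2 VA=0x704C1A0879F (w,kernel):
  [0] read 0x23 idx=14: raw=0x2E007 flags P=1 W=1 U=1 S=0
  [1] read 0x2E idx=19: raw=0x30007 flags P=1 W=1 U=1 S=0
  [2] read 0x30 idx=13: raw=0x31007 flags P=1 W=1 U=1 S=0
  [3] read 0x31 idx=8: raw=0x39006 flags P=0 W=1 U=1 S=0
  ⇒ fault: PAGE_NOT_PRESENT  — 4 lookups
#3 VA=0xD818160BC48 (r,user):
  [0] read 0x23 idx=27: raw=0x32007 flags P=1 W=1 U=1 S=0
  [1] read 0x32 idx=6: raw=0x36007 flags P=1 W=1 U=1 S=0
  [2] read 0x36 idx=11: raw=0x37007 flags P=1 W=1 U=1 S=0
  [3] read 0x37 idx=11: raw=0x38007 flags P=1 W=1 U=1 S=0
  ✓ 0x38C48  — 4 lookups
#4 VA=0x40641A1D140 (w,kernel):
  [0] read 0x23 idx=8: raw=0x3B007 flags P=1 W=1 U=1 S=0
  [1] read 0x3B idx=25: raw=0x3E007 flags P=1 W=1 U=1 S=0
  [2] read 0x3E idx=13: raw=0x3F007 flags P=1 W=1 U=1 S=0
  [3] read 0x3F idx=29: raw=0x40007 flags P=1 W=1 U=1 S=0
  ✓ 0x40140  — 4 lookups
#5 VA=0xA808020FA16 (w,kernel):
  [0] read 0x23 idx=21: raw=0x42007 flags P=1 W=1 U=1 S=0
  [1] read 0x42 idx=2: raw=0x45007 flags P=1 W=1 U=1 S=0
  [2] read 0x45 idx=1: raw=0x47007 flags P=1 W=1 U=1 S=0
  [3] read 0x47 idx=15: raw=0x48007 flags P=1 W=1 U=1 S=0
  ✓ 0x48A16  — 4 lookups

TLB: [["0xD06C2608", "0x2B"], ["0xD818160B", "0x38"], ["0x40641A1D", "0x40"], ["0xA808020F", "0x48"]]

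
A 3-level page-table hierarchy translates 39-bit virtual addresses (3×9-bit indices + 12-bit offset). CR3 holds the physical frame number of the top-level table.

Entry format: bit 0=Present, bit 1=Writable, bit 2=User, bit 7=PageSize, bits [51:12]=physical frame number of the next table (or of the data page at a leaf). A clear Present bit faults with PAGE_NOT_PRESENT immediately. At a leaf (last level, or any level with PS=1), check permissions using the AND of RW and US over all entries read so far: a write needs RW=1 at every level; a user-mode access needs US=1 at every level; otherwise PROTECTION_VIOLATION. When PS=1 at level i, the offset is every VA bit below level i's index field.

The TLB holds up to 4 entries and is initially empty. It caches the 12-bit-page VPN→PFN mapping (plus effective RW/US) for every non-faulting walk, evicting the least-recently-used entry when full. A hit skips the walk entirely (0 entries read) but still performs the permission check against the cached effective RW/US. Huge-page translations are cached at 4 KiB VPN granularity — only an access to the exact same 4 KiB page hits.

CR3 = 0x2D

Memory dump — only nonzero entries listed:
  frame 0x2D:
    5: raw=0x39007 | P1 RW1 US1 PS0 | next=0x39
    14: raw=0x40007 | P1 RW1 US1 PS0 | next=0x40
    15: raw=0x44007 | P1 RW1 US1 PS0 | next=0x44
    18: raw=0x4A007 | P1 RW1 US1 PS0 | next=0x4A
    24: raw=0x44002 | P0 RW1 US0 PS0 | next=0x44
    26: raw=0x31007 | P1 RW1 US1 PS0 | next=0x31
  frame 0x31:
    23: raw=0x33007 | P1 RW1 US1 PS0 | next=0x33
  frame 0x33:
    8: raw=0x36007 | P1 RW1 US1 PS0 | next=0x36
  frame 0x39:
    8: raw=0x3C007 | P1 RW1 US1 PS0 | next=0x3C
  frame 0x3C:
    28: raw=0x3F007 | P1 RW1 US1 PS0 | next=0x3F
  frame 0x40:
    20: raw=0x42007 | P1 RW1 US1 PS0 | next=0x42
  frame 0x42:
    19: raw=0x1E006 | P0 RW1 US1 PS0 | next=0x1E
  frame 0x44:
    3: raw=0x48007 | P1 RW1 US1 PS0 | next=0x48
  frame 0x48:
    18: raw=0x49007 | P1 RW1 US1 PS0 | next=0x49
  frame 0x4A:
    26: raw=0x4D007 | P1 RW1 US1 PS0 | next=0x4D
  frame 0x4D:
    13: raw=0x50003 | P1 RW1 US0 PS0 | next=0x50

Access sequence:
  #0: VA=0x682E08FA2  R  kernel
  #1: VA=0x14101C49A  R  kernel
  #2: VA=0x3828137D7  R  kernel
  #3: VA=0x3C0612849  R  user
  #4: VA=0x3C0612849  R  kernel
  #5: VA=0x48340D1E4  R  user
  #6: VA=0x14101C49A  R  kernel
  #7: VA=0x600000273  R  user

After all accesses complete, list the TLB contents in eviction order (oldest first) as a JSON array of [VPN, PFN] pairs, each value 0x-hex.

Per-access translation:
#0 VA=0x682E08FA2 (r,kernel):
  L0: frame=0x2D idx=26 entry=0x31007 [P=1 RW=1 US=1 PS=0]
  L1: frame=0x31 idx=23 entry=0x33007 [P=1 RW=1 US=1 PS=0]
  L2: frame=0x33 idx=8 entry=0x36007 [P=1 RW=1 US=1 PS=0]
  ⇒ phys 0x36FA2  [3 reads]
#1 VA=0x14101C49A (r,kernel):
  L0: frame=0x2D idx=5 entry=0x39007 [P=1 RW=1 US=1 PS=0]
  L1: frame=0x39 idx=8 entry=0x3C007 [P=1 RW=1 US=1 PS=0]
  L2: frame=0x3C idx=28 entry=0x3F007 [P=1 RW=1 US=1 PS=0]
  ⇒ phys 0x3F49A  [3 reads]
#2 VA=0x3828137D7 (r,kernel):
  L0: frame=0x2D idx=14 entry=0x40007 [P=1 RW=1 US=1 PS=0]
  L1: frame=0x40 idx=20 entry=0x42007 [P=1 RW=1 US=1 PS=0]
  L2: frame=0x42 idx=19 entry=0x1E006 [P=0 RW=1 US=1 PS=0]
  → PAGE_NOT_PRESENT  (3 entries read)
#3 VA=0x3C0612849 (r,user):
  L0: frame=0x2D idx=15 entry=0x44007 [P=1 RW=1 US=1 PS=0]
  L1: frame=0x44 idx=3 entry=0x48007 [P=1 RW=1 US=1 PS=0]
  L2: frame=0x48 idx=18 entry=0x49007 [P=1 RW=1 US=1 PS=0]
  ⇒ phys 0x49849  [3 reads]
#4 VA=0x3C0612849 (r,kernel):
  TLB hit vpn=0x3C0612 → PA=0x49849
#5 VA=0x48340D1E4 (r,user):
  L0: frame=0x2D idx=18 entry=0x4A007 [P=1 RW=1 US=1 PS=0]
  L1: frame=0x4A idx=26 entry=0x4D007 [P=1 RW=1 US=1 PS=0]
  L2: frame=0x4D idx=13 entry=0x50003 [P=1 RW=1 US=0 PS=0]
  → PROTECTION_VIOLATION  (3 entries read)
#6 VA=0x14101C49A (r,kernel):
  TLB hit vpn=0x14101C → PA=0x3F49A
#7 VA=0x600000273 (r,user):
  L0: frame=0x2D idx=24 entry=0x44002 [P=0 RW=1 US=0 PS=0]
  → PAGE_NOT_PRESENT  (1 entries read)

TLB: [["0x682E08", "0x36"], ["0x3C0612", "0x49"], ["0x14101C", "0x3F"]]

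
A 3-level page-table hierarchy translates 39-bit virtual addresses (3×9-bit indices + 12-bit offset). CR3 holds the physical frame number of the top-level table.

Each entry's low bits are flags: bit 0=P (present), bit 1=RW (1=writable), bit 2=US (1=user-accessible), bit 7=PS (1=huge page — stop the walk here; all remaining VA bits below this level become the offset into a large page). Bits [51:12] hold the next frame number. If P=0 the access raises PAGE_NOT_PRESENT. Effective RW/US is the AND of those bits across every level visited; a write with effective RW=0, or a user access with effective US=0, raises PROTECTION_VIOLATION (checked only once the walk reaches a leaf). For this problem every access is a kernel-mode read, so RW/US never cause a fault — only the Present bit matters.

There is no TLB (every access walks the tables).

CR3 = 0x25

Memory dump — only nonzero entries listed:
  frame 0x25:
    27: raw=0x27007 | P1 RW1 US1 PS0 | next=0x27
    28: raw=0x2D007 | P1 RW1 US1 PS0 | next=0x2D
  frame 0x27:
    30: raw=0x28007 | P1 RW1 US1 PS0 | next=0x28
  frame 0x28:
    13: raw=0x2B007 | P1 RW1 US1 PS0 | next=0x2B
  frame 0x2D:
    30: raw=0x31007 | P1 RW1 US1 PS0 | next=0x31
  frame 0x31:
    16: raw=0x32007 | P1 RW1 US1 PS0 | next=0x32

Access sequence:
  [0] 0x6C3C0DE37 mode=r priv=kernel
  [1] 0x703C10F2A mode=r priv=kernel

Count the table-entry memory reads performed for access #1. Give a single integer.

Per-access translation:
#0 VA=0x6C3C0DE37 (r,kernel):
  L0 @0x25[27] → 0x27007  P=1,RW=1,US=1,PS=0
  L1 @0x27[30] → 0x28007  P=1,RW=1,US=1,PS=0
  L2 @0x28[13] → 0x2B007  P=1,RW=1,US=1,PS=0
  ⇒ phys 0x2BE37  [3 reads]
#1 VA=0x703C10F2A (r,kernel):
  L0 @0x25[28] → 0x2D007  P=1,RW=1,US=1,PS=0
  L1 @0x2D[30] → 0x31007  P=1,RW=1,US=1,PS=0
  L2 @0x31[16] → 0x32007  P=1,RW=1,US=1,PS=0
  ⇒ phys 0x32F2A  [3 reads]

Entries read for #1: 3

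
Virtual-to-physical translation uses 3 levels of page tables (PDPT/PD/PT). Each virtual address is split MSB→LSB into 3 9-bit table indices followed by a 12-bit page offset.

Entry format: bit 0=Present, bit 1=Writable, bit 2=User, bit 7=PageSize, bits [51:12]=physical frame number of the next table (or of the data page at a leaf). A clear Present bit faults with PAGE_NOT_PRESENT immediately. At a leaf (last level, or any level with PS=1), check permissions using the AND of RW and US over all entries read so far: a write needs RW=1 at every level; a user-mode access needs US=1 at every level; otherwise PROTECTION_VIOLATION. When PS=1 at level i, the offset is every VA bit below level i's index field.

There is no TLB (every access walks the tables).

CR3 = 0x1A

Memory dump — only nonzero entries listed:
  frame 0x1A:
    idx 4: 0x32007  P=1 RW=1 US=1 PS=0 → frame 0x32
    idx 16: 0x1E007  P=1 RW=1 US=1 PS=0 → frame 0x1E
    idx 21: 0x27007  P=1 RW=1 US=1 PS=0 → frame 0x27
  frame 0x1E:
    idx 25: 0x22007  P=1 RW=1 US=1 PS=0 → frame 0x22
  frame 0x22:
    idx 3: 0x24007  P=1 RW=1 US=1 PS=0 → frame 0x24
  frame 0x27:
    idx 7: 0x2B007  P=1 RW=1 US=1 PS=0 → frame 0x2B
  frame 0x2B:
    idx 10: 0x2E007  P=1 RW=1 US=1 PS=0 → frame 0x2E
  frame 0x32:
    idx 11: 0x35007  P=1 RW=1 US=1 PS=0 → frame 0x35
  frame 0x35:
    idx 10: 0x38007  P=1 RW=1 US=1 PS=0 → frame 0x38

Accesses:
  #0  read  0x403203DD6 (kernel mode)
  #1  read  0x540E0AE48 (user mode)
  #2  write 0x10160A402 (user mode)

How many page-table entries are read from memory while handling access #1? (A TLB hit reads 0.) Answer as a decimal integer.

Trace:
#0 VA=0x403203DD6 (r,kernel):
  [0] read 0x1A idx=16: raw=0x1E007 flags P=1 W=1 U=1 S=0
  [1] read 0x1E idx=25: raw=0x22007 flags P=1 W=1 U=1 S=0
  [2] read 0x22 idx=3: raw=0x24007 flags P=1 W=1 U=1 S=0
  → PA=0x24DD6  (3 entries read)
#1 VA=0x540E0AE48 (r,user):
  [0] read 0x1A idx=21: raw=0x27007 flags P=1 W=1 U=1 S=0
  [1] read 0x27 idx=7: raw=0x2B007 flags P=1 W=1 U=1 S=0
  [2] read 0x2B idx=10: raw=0x2E007 flags P=1 W=1 U=1 S=0
  → PA=0x2EE48  (3 entries read)
#2 VA=0x10160A402 (w,user):
  [0] read 0x1A idx=4: raw=0x32007 flags P=1 W=1 U=1 S=0
  [1] read 0x32 idx=11: raw=0x35007 flags P=1 W=1 U=1 S=0
  [2] read 0x35 idx=10: raw=0x38007 flags P=1 W=1 U=1 S=0
  → PA=0x38402  (3 entries read)

Entries read for #1: 3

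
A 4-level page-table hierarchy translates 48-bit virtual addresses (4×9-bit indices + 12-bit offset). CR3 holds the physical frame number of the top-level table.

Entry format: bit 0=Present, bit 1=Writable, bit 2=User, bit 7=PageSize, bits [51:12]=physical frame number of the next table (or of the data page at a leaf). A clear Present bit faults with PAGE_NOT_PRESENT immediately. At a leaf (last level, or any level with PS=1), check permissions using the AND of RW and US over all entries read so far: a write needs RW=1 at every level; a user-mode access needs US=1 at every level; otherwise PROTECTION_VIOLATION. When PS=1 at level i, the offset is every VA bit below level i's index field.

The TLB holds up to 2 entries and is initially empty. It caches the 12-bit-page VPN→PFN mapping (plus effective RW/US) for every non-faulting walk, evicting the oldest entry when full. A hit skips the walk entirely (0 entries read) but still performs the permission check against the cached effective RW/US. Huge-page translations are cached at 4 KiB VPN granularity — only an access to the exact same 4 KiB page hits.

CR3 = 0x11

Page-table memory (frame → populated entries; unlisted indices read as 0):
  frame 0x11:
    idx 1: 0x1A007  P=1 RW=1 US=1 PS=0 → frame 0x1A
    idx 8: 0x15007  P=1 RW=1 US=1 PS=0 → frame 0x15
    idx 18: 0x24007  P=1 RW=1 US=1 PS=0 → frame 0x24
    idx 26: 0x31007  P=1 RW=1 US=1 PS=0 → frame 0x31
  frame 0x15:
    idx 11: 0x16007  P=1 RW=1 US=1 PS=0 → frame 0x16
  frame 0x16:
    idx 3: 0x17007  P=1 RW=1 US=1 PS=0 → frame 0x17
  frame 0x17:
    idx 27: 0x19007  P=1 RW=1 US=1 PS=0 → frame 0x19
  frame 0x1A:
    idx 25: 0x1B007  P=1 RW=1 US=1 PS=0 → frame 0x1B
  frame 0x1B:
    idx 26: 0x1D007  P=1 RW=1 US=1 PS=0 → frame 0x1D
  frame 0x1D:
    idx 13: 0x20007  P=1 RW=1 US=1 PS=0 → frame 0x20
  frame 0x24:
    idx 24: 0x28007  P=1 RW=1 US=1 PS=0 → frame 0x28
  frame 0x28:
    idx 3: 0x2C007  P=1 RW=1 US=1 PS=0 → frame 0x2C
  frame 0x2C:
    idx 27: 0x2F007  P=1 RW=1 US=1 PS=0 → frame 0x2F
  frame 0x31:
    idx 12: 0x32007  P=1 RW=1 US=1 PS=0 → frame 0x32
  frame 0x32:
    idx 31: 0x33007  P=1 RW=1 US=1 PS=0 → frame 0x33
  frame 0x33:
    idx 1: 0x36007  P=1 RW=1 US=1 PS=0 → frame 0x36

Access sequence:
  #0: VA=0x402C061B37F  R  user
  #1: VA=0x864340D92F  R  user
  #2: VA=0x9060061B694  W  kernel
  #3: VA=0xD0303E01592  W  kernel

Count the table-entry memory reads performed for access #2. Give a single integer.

Per-access translation:
#0 VA=0x402C061B37F (r,user):
  [0] read 0x11 idx=8: raw=0x15007 flags P=1 W=1 U=1 S=0
  [1] read 0x15 idx=11: raw=0x16007 flags P=1 W=1 U=1 S=0
  [2] read 0x16 idx=3: raw=0x17007 flags P=1 W=1 U=1 S=0
  [3] read 0x17 idx=27: raw=0x19007 flags P=1 W=1 U=1 S=0
  ⇒ phys 0x1937F  [4 reads]
#1 VA=0x864340D92F (r,user):
  [0] read 0x11 idx=1: raw=0x1A007 flags P=1 W=1 U=1 S=0
  [1] read 0x1A idx=25: raw=0x1B007 flags P=1 W=1 U=1 S=0
  [2] read 0x1B idx=26: raw=0x1D007 flags P=1 W=1 U=1 S=0
  [3] read 0x1D idx=13: raw=0x20007 flags P=1 W=1 U=1 S=0
  ⇒ phys 0x2092F  [4 reads]
#2 VA=0x9060061B694 (w,kernel):
  [0] read 0x11 idx=18: raw=0x24007 flags P=1 W=1 U=1 S=0
  [1] read 0x24 idx=24: raw=0x28007 flags P=1 W=1 U=1 S=0
  [2] read 0x28 idx=3: raw=0x2C007 flags P=1 W=1 U=1 S=0
  [3] read 0x2C idx=27: raw=0x2F007 flags P=1 W=1 U=1 S=0
  ⇒ phys 0x2F694  [4 reads]
#3 VA=0xD0303E01592 (w,kernel):
  [0] read 0x11 idx=26: raw=0x31007 flags P=1 W=1 U=1 S=0
  [1] read 0x31 idx=12: raw=0x32007 flags P=1 W=1 U=1 S=0
  [2] read 0x32 idx=31: raw=0x33007 flags P=1 W=1 U=1 S=0
  [3] read 0x33 idx=1: raw=0x36007 flags P=1 W=1 U=1 S=0
  ⇒ phys 0x36592  [4 reads]

Entries read for #2: 4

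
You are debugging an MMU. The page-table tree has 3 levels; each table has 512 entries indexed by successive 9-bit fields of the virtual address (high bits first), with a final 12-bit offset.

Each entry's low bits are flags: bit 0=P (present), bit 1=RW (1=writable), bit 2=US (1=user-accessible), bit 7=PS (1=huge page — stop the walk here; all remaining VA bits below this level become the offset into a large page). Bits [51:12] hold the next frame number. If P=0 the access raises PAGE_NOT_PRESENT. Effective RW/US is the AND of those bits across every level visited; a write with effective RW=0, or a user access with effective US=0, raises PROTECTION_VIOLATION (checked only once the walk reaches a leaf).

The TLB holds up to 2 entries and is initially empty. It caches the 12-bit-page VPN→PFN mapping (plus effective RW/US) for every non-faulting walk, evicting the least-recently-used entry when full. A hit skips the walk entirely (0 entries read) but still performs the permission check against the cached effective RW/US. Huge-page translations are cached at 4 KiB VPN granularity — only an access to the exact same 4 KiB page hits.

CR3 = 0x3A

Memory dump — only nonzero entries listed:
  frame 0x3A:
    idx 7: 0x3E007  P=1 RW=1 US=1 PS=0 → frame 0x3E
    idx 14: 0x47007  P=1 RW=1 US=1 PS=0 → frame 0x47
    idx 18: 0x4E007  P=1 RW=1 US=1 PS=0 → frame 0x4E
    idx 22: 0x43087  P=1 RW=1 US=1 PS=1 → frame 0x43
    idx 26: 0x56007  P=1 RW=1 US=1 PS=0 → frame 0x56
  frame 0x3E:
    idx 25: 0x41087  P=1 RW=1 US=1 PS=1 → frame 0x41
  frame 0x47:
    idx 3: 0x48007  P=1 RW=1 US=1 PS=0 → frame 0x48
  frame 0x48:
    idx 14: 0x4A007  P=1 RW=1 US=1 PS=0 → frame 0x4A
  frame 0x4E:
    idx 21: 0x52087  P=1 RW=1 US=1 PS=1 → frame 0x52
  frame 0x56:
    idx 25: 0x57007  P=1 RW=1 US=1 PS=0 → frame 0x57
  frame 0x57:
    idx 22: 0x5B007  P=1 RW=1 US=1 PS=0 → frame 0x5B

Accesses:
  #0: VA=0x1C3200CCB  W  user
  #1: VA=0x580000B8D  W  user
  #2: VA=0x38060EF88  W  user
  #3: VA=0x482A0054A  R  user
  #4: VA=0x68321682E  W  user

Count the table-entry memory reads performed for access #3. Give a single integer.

Per-access translation:
#0 VA=0x1C3200CCB (w,user):
  [0] read 0x3A idx=7: raw=0x3E007 flags P=1 W=1 U=1 S=0
  [1] read 0x3E idx=25: raw=0x41087 flags P=1 W=1 U=1 S=1
  → PA=0x41CCB (huge @L1)  (2 entries read)
#1 VA=0x580000B8D (w,user):
  [0] read 0x3A idx=22: raw=0x43087 flags P=1 W=1 U=1 S=1
  → PA=0x43B8D (huge @L0)  (1 entries read)
#2 VA=0x38060EF88 (w,user):
  [0] read 0x3A idx=14: raw=0x47007 flags P=1 W=1 U=1 S=0
  [1] read 0x47 idx=3: raw=0x48007 flags P=1 W=1 U=1 S=0
  [2] read 0x48 idx=14: raw=0x4A007 flags P=1 W=1 U=1 S=0
  → PA=0x4AF88  (3 entries read)
#3 VA=0x482A0054A (r,user):
  [0] read 0x3A idx=18: raw=0x4E007 flags P=1 W=1 U=1 S=0
  [1] read 0x4E idx=21: raw=0x52087 flags P=1 W=1 U=1 S=1
  → PA=0x5254A (huge @L1)  (2 entries read)
#4 VA=0x68321682E (w,user):
  [0] read 0x3A idx=26: raw=0x56007 flags P=1 W=1 U=1 S=0
  [1] read 0x56 idx=25: raw=0x57007 flags P=1 W=1 U=1 S=0
  [2] read 0x57 idx=22: raw=0x5B007 flags P=1 W=1 U=1 S=0
  → PA=0x5B82E  (3 entries read)

Entries read for #3: 2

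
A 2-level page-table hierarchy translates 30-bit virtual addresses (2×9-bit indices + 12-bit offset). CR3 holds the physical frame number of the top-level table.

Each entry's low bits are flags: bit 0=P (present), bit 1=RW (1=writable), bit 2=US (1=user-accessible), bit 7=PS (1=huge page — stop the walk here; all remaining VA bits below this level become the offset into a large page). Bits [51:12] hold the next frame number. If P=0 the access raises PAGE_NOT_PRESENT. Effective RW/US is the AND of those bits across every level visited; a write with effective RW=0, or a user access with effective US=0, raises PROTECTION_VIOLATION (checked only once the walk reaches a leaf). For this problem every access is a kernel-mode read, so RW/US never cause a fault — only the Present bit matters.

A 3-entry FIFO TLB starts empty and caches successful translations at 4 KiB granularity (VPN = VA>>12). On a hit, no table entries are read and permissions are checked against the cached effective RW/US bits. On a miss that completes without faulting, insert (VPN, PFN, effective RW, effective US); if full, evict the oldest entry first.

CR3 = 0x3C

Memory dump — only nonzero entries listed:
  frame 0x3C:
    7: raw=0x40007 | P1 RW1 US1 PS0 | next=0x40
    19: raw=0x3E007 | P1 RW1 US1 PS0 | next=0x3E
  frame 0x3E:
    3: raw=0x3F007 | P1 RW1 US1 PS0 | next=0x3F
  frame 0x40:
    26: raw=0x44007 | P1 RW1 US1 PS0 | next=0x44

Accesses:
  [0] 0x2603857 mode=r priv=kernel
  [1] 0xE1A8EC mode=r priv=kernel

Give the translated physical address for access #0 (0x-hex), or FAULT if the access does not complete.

Walk each access:
#0 VA=0x2603857 (r,kernel):
  L0 @0x3C[19] → 0x3E007  P=1,RW=1,US=1,PS=0
  L1 @0x3E[3] → 0x3F007  P=1,RW=1,US=1,PS=0
  ✓ 0x3F857  — 2 lookups
#1 VA=0xE1A8EC (r,kernel):
  L0 @0x3C[7] → 0x40007  P=1,RW=1,US=1,PS=0
  L1 @0x40[26] → 0x44007  P=1,RW=1,US=1,PS=0
  ✓ 0x448EC  — 2 lookups

Access #0 PA: 0x3F857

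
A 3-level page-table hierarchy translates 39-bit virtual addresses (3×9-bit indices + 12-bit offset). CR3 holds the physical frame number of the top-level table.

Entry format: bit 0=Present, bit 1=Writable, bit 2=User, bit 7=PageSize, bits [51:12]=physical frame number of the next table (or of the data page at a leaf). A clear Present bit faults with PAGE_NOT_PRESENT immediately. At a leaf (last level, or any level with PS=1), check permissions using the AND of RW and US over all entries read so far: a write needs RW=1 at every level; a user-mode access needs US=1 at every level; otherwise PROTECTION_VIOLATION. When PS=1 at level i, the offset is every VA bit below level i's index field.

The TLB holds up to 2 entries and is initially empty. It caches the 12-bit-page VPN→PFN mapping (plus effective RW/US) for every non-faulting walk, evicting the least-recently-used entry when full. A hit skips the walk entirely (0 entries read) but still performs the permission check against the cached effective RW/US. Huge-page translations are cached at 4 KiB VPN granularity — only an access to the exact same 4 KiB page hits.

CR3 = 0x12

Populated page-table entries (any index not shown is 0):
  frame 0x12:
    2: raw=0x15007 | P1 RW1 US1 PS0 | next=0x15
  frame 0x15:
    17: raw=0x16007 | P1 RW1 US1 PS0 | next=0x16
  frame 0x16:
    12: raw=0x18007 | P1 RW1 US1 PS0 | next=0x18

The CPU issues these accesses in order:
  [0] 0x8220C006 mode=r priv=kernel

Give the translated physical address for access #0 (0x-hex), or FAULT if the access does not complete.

Per-access translation:
#0 VA=0x8220C006 (r,kernel):
  L0 @0x12[2] → 0x15007  P=1,RW=1,US=1,PS=0
  L1 @0x15[17] → 0x16007  P=1,RW=1,US=1,PS=0
  L2 @0x16[12] → 0x18007  P=1,RW=1,US=1,PS=0
  → PA=0x18006  (3 entries read)

Access #0 PA: 0x18006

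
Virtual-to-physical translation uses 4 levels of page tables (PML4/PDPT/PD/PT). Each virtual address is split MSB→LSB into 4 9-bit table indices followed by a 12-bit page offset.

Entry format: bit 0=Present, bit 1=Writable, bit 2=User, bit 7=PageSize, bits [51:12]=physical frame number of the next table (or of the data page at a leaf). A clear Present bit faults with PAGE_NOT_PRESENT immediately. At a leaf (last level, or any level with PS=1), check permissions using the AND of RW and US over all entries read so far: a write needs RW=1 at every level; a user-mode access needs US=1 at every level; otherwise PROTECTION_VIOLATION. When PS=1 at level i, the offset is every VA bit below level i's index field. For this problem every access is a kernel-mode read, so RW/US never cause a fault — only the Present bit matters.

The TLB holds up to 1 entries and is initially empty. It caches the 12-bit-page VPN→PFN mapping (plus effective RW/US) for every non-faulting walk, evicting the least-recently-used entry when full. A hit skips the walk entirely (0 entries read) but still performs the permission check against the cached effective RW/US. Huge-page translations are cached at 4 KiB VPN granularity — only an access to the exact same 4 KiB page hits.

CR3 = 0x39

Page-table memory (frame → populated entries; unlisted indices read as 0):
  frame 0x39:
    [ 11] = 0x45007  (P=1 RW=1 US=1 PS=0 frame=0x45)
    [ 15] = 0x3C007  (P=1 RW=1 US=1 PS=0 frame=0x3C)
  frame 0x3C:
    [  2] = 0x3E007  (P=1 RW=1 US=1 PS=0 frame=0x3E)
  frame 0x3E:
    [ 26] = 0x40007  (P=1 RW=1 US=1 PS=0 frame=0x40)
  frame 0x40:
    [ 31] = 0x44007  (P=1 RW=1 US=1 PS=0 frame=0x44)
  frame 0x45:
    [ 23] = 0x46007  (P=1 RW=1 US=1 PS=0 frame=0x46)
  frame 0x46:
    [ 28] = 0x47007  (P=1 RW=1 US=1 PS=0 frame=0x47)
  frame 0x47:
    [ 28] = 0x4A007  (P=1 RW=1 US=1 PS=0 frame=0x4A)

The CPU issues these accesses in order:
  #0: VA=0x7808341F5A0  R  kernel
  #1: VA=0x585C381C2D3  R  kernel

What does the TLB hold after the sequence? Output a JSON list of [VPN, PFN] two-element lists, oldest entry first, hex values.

Trace:
#0 VA=0x7808341F5A0 (r,kernel):
  L0: frame=0x39 idx=15 entry=0x3C007 [P=1 RW=1 US=1 PS=0]
  L1: frame=0x3C idx=2 entry=0x3E007 [P=1 RW=1 US=1 PS=0]
  L2: frame=0x3E idx=26 entry=0x40007 [P=1 RW=1 US=1 PS=0]
  L3: frame=0x40 idx=31 entry=0x44007 [P=1 RW=1 US=1 PS=0]
  → PA=0x445A0  (4 entries read)
#1 VA=0x585C381C2D3 (r,kernel):
  L0: frame=0x39 idx=11 entry=0x45007 [P=1 RW=1 US=1 PS=0]
  L1: frame=0x45 idx=23 entry=0x46007 [P=1 RW=1 US=1 PS=0]
  L2: frame=0x46 idx=28 entry=0x47007 [P=1 RW=1 US=1 PS=0]
  L3: frame=0x47 idx=28 entry=0x4A007 [P=1 RW=1 US=1 PS=0]
  → PA=0x4A2D3  (4 entries read)

TLB: [["0x585C381C", "0x4A"]]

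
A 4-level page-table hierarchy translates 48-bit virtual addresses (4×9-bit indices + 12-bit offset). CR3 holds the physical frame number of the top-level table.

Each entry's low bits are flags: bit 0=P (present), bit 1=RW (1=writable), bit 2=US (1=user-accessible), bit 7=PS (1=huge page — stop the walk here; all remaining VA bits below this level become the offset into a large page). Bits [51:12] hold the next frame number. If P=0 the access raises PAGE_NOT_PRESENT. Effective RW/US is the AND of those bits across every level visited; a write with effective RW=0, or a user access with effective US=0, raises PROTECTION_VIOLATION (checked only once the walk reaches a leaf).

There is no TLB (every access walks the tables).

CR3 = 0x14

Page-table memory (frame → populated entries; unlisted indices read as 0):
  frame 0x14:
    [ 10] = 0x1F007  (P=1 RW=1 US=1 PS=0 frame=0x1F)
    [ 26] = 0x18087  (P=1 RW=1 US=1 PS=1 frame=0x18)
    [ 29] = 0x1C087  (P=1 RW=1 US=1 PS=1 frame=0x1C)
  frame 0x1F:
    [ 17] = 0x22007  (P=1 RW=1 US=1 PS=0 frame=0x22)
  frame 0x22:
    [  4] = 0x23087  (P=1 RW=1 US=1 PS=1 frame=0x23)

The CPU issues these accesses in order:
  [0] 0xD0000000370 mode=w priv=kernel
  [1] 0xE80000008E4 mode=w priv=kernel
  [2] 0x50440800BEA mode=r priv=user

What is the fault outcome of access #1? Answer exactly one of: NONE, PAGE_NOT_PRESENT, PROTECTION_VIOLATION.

Per-access translation:
#0 VA=0xD0000000370 (w,kernel):
  L0 @0x14[26] → 0x18087  P=1,RW=1,US=1,PS=1
  ⇒ phys 0x18370 (huge @L0)  [1 reads]
#1 VA=0xE80000008E4 (w,kernel):
  L0 @0x14[29] → 0x1C087  P=1,RW=1,US=1,PS=1
  ⇒ phys 0x1C8E4 (huge @L0)  [1 reads]
#2 VA=0x50440800BEA (r,user):
  L0 @0x14[10] → 0x1F007  P=1,RW=1,US=1,PS=0
  L1 @0x1F[17] → 0x22007  P=1,RW=1,US=1,PS=0
  L2 @0x22[4] → 0x23087  P=1,RW=1,US=1,PS=1
  ⇒ phys 0x23BEA (huge @L2)  [3 reads]

Access #1 fault: NONE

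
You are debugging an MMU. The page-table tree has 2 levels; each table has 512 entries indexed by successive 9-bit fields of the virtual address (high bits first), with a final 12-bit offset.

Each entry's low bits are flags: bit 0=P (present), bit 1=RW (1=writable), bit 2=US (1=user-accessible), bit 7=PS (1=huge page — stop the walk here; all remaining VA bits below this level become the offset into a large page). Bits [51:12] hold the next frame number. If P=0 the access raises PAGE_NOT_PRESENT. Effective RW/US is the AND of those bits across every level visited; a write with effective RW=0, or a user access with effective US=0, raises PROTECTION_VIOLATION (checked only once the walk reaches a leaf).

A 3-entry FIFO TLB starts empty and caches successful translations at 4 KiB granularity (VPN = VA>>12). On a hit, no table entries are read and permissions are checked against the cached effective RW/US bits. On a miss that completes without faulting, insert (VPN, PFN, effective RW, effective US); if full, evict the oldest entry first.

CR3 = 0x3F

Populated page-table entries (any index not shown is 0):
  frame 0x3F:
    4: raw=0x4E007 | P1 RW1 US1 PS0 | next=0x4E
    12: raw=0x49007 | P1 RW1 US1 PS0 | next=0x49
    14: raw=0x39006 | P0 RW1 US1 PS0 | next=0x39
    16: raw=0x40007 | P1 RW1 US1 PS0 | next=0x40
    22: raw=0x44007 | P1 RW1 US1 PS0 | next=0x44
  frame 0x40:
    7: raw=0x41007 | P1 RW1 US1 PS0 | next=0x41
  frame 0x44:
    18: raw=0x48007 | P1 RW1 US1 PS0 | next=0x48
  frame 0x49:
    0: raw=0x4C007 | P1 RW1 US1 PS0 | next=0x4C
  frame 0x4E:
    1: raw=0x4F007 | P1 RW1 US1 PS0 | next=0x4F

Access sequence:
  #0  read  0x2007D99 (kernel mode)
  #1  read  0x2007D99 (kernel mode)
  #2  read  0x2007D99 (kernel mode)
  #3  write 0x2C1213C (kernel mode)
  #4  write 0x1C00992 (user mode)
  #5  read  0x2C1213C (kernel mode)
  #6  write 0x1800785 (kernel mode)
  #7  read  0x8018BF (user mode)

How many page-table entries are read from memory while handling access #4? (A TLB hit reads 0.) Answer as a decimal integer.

Trace:
#0 VA=0x2007D99 (r,kernel):
  L0: frame=0x3F idx=16 entry=0x40007 [P=1 RW=1 US=1 PS=0]
  L1: frame=0x40 idx=7 entry=0x41007 [P=1 RW=1 US=1 PS=0]
  ✓ 0x41D99  — 2 lookups
#1 VA=0x2007D99 (r,kernel):
  TLB hit vpn=0x2007 → PA=0x41D99
#2 VA=0x2007D99 (r,kernel):
  TLB hit vpn=0x2007 → PA=0x41D99
#3 VA=0x2C1213C (w,kernel):
  L0: frame=0x3F idx=22 entry=0x44007 [P=1 RW=1 US=1 PS=0]
  L1: frame=0x44 idx=18 entry=0x48007 [P=1 RW=1 US=1 PS=0]
  ✓ 0x4813C  — 2 lookups
#4 VA=0x1C00992 (w,user):
  L0: frame=0x3F idx=14 entry=0x39006 [P=0 RW=1 US=1 PS=0]
  → PAGE_NOT_PRESENT  (1 entries read)
#5 VA=0x2C1213C (r,kernel):
  TLB hit vpn=0x2C12 → PA=0x4813C
#6 VA=0x1800785 (w,kernel):
  L0: frame=0x3F idx=12 entry=0x49007 [P=1 RW=1 US=1 PS=0]
  L1: frame=0x49 idx=0 entry=0x4C007 [P=1 RW=1 US=1 PS=0]
  ✓ 0x4C785  — 2 lookups
#7 VA=0x8018BF (r,user):
  L0: frame=0x3F idx=4 entry=0x4E007 [P=1 RW=1 US=1 PS=0]
  L1: frame=0x4E idx=1 entry=0x4F007 [P=1 RW=1 US=1 PS=0]
  ✓ 0x4F8BF  — 2 lookups

Entries read for #4: 1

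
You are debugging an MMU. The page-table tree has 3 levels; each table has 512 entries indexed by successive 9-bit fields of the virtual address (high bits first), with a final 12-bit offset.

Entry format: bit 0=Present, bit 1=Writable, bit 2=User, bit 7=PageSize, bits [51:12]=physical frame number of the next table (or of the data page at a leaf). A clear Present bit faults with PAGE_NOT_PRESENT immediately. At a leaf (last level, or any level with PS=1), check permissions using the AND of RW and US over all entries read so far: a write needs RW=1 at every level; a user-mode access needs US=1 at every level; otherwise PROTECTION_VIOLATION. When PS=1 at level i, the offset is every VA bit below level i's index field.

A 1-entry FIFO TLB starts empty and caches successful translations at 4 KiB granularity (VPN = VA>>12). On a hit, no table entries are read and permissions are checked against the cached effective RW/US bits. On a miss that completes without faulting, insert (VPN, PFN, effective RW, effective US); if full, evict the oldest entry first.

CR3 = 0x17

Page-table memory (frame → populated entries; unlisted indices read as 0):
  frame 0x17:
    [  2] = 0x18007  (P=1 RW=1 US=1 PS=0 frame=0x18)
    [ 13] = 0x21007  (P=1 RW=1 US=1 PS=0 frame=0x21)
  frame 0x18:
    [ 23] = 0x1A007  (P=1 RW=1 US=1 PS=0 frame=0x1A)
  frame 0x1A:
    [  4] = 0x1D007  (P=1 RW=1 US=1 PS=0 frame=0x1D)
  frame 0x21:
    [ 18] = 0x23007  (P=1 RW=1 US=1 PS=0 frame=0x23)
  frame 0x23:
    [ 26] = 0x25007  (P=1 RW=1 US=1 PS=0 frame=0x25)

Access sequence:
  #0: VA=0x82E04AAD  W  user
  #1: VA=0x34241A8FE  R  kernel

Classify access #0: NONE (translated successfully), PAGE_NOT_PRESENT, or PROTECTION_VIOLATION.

Walk each access:
#0 VA=0x82E04AAD (w,user):
  [0] read 0x17 idx=2: raw=0x18007 flags P=1 W=1 U=1 S=0
  [1] read 0x18 idx=23: raw=0x1A007 flags P=1 W=1 U=1 S=0
  [2] read 0x1A idx=4: raw=0x1D007 flags P=1 W=1 U=1 S=0
  → PA=0x1DAAD  (3 entries read)
#1 VA=0x34241A8FE (r,kernel):
  [0] read 0x17 idx=13: raw=0x21007 flags P=1 W=1 U=1 S=0
  [1] read 0x21 idx=18: raw=0x23007 flags P=1 W=1 U=1 S=0
  [2] read 0x23 idx=26: raw=0x25007 flags P=1 W=1 U=1 S=0
  → PA=0x258FE  (3 entries read)

Access #0 fault: NONE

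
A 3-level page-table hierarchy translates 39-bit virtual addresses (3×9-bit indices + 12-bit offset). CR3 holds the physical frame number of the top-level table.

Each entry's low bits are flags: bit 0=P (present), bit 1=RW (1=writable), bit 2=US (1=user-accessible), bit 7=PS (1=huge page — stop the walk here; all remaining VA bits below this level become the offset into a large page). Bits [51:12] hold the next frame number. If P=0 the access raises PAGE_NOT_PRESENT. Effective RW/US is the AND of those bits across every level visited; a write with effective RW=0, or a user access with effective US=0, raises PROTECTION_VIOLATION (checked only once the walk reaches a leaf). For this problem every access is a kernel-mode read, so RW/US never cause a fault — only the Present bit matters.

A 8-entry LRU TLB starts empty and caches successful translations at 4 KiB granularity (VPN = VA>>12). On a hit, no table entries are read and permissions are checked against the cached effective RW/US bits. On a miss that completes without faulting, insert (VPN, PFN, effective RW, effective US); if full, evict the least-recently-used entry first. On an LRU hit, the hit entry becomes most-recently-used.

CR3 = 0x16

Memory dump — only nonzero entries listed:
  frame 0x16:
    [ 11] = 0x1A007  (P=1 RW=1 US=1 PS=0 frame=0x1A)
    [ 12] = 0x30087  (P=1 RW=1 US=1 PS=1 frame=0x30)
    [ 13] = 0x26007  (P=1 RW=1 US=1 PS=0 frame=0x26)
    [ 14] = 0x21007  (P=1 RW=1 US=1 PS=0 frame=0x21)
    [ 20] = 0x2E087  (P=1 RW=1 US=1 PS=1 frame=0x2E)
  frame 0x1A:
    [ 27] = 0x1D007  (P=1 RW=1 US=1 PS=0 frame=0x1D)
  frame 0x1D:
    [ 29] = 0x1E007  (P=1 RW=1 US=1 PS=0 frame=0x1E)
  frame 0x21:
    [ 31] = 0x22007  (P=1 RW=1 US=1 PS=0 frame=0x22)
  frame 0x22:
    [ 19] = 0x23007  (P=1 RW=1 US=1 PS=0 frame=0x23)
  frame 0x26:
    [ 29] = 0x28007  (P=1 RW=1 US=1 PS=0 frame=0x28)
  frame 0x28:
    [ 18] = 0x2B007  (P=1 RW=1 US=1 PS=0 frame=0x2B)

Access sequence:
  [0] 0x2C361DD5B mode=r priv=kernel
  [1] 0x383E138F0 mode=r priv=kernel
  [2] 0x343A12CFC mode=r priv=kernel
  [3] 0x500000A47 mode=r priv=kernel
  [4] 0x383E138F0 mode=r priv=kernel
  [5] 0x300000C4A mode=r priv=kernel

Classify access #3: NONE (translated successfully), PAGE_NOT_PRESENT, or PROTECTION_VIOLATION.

Trace:
#0 VA=0x2C361DD5B (r,kernel):
  [0] read 0x16 idx=11: raw=0x1A007 flags P=1 W=1 U=1 S=0
  [1] read 0x1A idx=27: raw=0x1D007 flags P=1 W=1 U=1 S=0
  [2] read 0x1D idx=29: raw=0x1E007 flags P=1 W=1 U=1 S=0
  → PA=0x1ED5B  (3 entries read)
#1 VA=0x383E138F0 (r,kernel):
  [0] read 0x16 idx=14: raw=0x21007 flags P=1 W=1 U=1 S=0
  [1] read 0x21 idx=31: raw=0x22007 flags P=1 W=1 U=1 S=0
  [2] read 0x22 idx=19: raw=0x23007 flags P=1 W=1 U=1 S=0
  → PA=0x238F0  (3 entries read)
#2 VA=0x343A12CFC (r,kernel):
  [0] read 0x16 idx=13: raw=0x26007 flags P=1 W=1 U=1 S=0
  [1] read 0x26 idx=29: raw=0x28007 flags P=1 W=1 U=1 S=0
  [2] read 0x28 idx=18: raw=0x2B007 flags P=1 W=1 U=1 S=0
  → PA=0x2BCFC  (3 entries read)
#3 VA=0x500000A47 (r,kernel):
  [0] read 0x16 idx=20: raw=0x2E087 flags P=1 W=1 U=1 S=1
  → PA=0x2EA47 (huge @L0)  (1 entries read)
#4 VA=0x383E138F0 (r,kernel):
  TLB hit vpn=0x383E13 → PA=0x238F0
#5 VA=0x300000C4A (r,kernel):
  [0] read 0x16 idx=12: raw=0x30087 flags P=1 W=1 U=1 S=1
  → PA=0x30C4A (huge @L0)  (1 entries read)

Access #3 fault: NONE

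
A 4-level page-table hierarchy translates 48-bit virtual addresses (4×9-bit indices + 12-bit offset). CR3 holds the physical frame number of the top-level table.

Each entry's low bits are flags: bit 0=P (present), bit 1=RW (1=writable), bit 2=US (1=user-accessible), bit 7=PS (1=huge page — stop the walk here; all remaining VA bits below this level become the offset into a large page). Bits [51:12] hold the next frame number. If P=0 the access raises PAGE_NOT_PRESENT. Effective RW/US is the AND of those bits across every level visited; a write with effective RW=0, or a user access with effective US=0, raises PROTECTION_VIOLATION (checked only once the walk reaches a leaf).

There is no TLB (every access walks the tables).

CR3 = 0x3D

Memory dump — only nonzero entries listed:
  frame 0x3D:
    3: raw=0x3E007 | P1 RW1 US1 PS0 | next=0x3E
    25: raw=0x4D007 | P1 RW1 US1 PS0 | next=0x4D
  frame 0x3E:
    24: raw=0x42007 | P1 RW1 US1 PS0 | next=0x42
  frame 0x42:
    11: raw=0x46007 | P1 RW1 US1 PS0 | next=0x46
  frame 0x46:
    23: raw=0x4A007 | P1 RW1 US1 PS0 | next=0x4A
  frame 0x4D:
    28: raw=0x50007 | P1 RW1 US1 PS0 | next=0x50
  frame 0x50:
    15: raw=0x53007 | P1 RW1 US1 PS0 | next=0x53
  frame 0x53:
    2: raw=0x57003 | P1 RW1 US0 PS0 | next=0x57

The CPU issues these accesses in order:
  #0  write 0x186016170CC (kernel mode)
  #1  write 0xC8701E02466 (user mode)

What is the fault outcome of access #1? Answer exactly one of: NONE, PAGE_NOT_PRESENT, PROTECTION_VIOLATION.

Per-access translation:
#0 VA=0x186016170CC (w,kernel):
  [0] read 0x3D idx=3: raw=0x3E007 flags P=1 W=1 U=1 S=0
  [1] read 0x3E idx=24: raw=0x42007 flags P=1 W=1 U=1 S=0
  [2] read 0x42 idx=11: raw=0x46007 flags P=1 W=1 U=1 S=0
  [3] read 0x46 idx=23: raw=0x4A007 flags P=1 W=1 U=1 S=0
  ✓ 0x4A0CC  — 4 lookups
#1 VA=0xC8701E02466 (w,user):
  [0] read 0x3D idx=25: raw=0x4D007 flags P=1 W=1 U=1 S=0
  [1] read 0x4D idx=28: raw=0x50007 flags P=1 W=1 U=1 S=0
  [2] read 0x50 idx=15: raw=0x53007 flags P=1 W=1 U=1 S=0
  [3] read 0x53 idx=2: raw=0x57003 flags P=1 W=1 U=0 S=0
  → PROTECTION_VIOLATION  (4 entries read)

Access #1 fault: PROTECTION_VIOLATION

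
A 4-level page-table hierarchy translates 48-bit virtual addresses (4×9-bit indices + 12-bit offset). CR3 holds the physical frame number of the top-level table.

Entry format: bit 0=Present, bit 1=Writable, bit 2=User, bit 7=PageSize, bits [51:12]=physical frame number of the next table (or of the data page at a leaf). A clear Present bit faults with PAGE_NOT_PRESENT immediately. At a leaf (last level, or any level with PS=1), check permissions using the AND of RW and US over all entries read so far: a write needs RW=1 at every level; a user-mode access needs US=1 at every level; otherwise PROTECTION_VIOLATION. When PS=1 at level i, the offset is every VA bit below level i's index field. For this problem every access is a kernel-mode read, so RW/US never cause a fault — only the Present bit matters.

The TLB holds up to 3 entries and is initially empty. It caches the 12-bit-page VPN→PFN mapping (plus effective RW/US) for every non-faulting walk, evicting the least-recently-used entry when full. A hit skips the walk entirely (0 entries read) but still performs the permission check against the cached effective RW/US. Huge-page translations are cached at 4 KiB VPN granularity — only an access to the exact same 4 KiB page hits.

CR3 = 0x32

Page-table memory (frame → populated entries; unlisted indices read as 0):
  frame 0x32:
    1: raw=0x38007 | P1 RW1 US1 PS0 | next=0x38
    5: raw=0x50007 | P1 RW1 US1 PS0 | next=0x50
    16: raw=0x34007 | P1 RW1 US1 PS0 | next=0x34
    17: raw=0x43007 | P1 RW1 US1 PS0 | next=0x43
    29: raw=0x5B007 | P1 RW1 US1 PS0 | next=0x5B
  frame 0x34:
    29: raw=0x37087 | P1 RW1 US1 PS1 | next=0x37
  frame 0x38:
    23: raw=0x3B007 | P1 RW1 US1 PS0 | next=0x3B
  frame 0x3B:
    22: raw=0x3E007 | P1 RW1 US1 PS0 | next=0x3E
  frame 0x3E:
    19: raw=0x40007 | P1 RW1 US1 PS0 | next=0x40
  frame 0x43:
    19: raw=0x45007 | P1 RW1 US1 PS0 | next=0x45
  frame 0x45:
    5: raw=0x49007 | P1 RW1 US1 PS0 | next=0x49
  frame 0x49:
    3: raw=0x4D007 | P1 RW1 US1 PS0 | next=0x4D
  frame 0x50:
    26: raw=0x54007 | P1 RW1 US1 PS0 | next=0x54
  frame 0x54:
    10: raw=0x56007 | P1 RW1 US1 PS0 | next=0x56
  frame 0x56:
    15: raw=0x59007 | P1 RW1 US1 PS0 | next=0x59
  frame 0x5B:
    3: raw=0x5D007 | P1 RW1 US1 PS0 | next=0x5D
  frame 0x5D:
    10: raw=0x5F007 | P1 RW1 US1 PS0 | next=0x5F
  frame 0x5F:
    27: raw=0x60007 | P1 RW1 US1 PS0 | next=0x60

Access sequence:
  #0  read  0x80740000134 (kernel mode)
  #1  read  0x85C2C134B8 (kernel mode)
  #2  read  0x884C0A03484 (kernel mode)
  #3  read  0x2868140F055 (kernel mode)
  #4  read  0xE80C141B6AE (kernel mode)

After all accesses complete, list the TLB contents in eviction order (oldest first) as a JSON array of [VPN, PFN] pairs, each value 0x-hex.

Trace:
#0 VA=0x80740000134 (r,kernel):
  L0 @0x32[16] → 0x34007  P=1,RW=1,US=1,PS=0
  L1 @0x34[29] → 0x37087  P=1,RW=1,US=1,PS=1
  → PA=0x37134 (huge @L1)  (2 entries read)
#1 VA=0x85C2C134B8 (r,kernel):
  L0 @0x32[1] → 0x38007  P=1,RW=1,US=1,PS=0
  L1 @0x38[23] → 0x3B007  P=1,RW=1,US=1,PS=0
  L2 @0x3B[22] → 0x3E007  P=1,RW=1,US=1,PS=0
  L3 @0x3E[19] → 0x40007  P=1,RW=1,US=1,PS=0
  → PA=0x404B8  (4 entries read)
#2 VA=0x884C0A03484 (r,kernel):
  L0 @0x32[17] → 0x43007  P=1,RW=1,US=1,PS=0
  L1 @0x43[19] → 0x45007  P=1,RW=1,US=1,PS=0
  L2 @0x45[5] → 0x49007  P=1,RW=1,US=1,PS=0
  L3 @0x49[3] → 0x4D007  P=1,RW=1,US=1,PS=0
  → PA=0x4D484  (4 entries read)
#3 VA=0x2868140F055 (r,kernel):
  L0 @0x32[5] → 0x50007  P=1,RW=1,US=1,PS=0
  L1 @0x50[26] → 0x54007  P=1,RW=1,US=1,PS=0
  L2 @0x54[10] → 0x56007  P=1,RW=1,US=1,PS=0
  L3 @0x56[15] → 0x59007  P=1,RW=1,US=1,PS=0
  → PA=0x59055  (4 entries read)
#4 VA=0xE80C141B6AE (r,kernel):
  L0 @0x32[29] → 0x5B007  P=1,RW=1,US=1,PS=0
  L1 @0x5B[3] → 0x5D007  P=1,RW=1,US=1,PS=0
  L2 @0x5D[10] → 0x5F007  P=1,RW=1,US=1,PS=0
  L3 @0x5F[27] → 0x60007  P=1,RW=1,US=1,PS=0
  → PA=0x606AE  (4 entries read)

TLB: [["0x884C0A03", "0x4D"], ["0x2868140F", "0x59"], ["0xE80C141B", "0x60"]]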